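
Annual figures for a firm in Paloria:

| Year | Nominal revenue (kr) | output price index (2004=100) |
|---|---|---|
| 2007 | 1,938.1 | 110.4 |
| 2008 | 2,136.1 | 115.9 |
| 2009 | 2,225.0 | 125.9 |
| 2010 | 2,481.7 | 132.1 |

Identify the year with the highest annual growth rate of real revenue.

2010

2008: real = 2136.1/1.159 = 1843.05; growth vs 2007 (1755.53) = 4.99%.
2009: real = 2225.0/1.259 = 1767.28; growth vs 2008 (1843.05) = -4.11%.
2010: real = 2481.7/1.321 = 1878.65; growth vs 2009 (1767.28) = 6.30%.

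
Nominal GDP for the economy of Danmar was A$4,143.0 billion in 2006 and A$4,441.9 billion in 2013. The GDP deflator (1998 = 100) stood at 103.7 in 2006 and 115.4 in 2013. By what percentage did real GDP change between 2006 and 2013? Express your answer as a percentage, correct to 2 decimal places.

Deflate each year: 2006 → 4143.0/1.037 = 3995.18; 2013 → 4441.9/1.154 = 3849.13.
So real GDP changed by 3849.13/3995.18 − 1 = -0.0366, i.e. -3.66%.

-3.66%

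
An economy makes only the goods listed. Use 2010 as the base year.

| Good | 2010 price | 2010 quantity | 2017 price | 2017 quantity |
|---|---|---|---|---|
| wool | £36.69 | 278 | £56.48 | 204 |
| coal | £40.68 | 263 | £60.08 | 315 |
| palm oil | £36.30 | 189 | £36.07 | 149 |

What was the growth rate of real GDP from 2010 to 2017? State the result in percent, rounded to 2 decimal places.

-7.39%

Real GDP 2010 = Nominal GDP 2010 = 36.69·278 + 40.68·263 + 36.30·189 = 27759.36.
Real GDP 2017 (at 2010 prices) = 36.69·204 + 40.68·315 + 36.30·149 = 25707.66.
Real growth = 25707.66/27759.36 − 1 = -0.0739.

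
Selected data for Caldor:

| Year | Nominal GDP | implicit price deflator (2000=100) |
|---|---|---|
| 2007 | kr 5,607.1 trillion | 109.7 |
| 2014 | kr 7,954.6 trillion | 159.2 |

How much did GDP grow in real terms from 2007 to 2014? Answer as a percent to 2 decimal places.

Deflate each year: 2007 → 5607.1/1.097 = 5111.30; 2014 → 7954.6/1.592 = 4996.61.
So real GDP changed by 4996.61/5111.30 − 1 = -0.0224, i.e. -2.24%.

-2.24%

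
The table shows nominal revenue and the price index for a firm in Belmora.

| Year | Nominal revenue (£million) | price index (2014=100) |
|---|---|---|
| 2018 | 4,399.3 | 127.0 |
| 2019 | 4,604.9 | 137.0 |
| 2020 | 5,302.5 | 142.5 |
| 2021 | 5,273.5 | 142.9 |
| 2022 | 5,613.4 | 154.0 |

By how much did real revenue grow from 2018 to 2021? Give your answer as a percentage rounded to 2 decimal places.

6.53%

Real revenue 2018 = 4399.3/1.270 = 3464.02.
Real revenue 2021 = 5273.5/1.429 = 3690.34.
Change = 3690.34/3464.02 − 1 = 0.0653.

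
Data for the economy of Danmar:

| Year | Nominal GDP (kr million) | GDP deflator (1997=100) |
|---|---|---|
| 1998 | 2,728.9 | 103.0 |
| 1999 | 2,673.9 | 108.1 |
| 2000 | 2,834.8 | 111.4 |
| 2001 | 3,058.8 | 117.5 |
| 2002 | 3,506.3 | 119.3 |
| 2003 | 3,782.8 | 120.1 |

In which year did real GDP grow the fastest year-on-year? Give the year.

1999: real = 2673.9/1.081 = 2473.54; growth vs 1998 (2649.42) = -6.64%.
2000: real = 2834.8/1.114 = 2544.70; growth vs 1999 (2473.54) = 2.88%.
2001: real = 3058.8/1.175 = 2603.23; growth vs 2000 (2544.70) = 2.30%.
2002: real = 3506.3/1.193 = 2939.06; growth vs 2001 (2603.23) = 12.90%.
2003: real = 3782.8/1.201 = 3149.71; growth vs 2002 (2939.06) = 7.17%.

2002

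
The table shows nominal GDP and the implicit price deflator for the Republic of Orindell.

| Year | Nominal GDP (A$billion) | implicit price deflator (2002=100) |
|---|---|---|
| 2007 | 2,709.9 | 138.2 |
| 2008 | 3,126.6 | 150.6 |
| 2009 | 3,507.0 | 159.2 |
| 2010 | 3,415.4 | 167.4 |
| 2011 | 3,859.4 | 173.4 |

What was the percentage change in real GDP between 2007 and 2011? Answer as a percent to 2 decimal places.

13.51%

Real GDP 2007 = 2709.9/1.382 = 1960.85.
Real GDP 2011 = 3859.4/1.734 = 2225.72.
Change = 2225.72/1960.85 − 1 = 0.1351.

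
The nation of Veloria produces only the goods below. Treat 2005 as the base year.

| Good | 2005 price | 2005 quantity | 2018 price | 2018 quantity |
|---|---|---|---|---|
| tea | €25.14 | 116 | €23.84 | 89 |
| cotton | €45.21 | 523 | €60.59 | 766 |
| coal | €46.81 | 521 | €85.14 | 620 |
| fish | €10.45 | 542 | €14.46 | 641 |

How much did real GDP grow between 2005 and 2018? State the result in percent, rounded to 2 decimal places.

Real GDP 2005 = Nominal GDP 2005 = 25.14·116 + 45.21·523 + 46.81·521 + 10.45·542 = 56612.98.
Real GDP 2018 (at 2005 prices) = 25.14·89 + 45.21·766 + 46.81·620 + 10.45·641 = 72588.97.
Real growth = 72588.97/56612.98 − 1 = 0.2822.

28.22%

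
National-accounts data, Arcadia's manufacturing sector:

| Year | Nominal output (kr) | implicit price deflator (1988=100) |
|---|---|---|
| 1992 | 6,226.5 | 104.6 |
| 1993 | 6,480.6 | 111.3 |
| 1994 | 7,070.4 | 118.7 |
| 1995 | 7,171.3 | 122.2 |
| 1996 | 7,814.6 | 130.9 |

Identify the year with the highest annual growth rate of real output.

1994

1993: real = 6480.6/1.113 = 5822.64; growth vs 1992 (5952.68) = -2.18%.
1994: real = 7070.4/1.187 = 5956.53; growth vs 1993 (5822.64) = 2.30%.
1995: real = 7171.3/1.222 = 5868.49; growth vs 1994 (5956.53) = -1.48%.
1996: real = 7814.6/1.309 = 5969.90; growth vs 1995 (5868.49) = 1.73%.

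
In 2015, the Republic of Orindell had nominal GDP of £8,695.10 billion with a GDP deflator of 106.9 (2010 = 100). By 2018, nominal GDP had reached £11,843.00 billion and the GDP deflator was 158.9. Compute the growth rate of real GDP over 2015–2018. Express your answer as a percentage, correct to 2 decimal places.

-8.37%

Deflate each year: 2015 → 8695.10/1.069 = 8133.86; 2018 → 11843.00/1.589 = 7453.12.
So real GDP changed by 7453.12/8133.86 − 1 = -0.0837, i.e. -8.37%.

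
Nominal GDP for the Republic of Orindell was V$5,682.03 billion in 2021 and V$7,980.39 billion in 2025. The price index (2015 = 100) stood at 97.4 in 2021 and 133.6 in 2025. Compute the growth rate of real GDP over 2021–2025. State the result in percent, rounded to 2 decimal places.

2.39%

Real GDP 2021 = 5682.03 / 0.974 = 5833.71.
Real GDP 2025 = 7980.39 / 1.336 = 5973.35.
Real growth = 5973.35 / 5833.71 − 1 = 0.0239.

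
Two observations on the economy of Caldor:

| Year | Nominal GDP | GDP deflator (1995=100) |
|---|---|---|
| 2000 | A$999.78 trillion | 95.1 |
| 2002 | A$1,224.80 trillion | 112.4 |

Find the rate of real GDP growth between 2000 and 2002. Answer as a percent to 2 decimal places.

3.65%

Deflate each year: 2000 → 999.78/0.951 = 1051.29; 2002 → 1224.80/1.124 = 1089.68.
So real GDP changed by 1089.68/1051.29 − 1 = 0.0365, i.e. 3.65%.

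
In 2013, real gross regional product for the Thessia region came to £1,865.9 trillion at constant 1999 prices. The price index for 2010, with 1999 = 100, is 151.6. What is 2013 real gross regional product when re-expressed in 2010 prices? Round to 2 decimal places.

£2,828.70 trillion

Real gross regional product in 2010 prices = Real gross regional product in 1999 prices × (P_2010/P_1999) = 1865.9 × 1.516 = 2828.70.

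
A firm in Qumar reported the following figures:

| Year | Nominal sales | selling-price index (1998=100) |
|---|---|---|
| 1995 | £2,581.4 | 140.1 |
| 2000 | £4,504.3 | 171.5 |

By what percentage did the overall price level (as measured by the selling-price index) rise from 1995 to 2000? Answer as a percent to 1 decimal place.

Price-level change = 171.5 / 140.1 − 1 = 0.2241.

22.4%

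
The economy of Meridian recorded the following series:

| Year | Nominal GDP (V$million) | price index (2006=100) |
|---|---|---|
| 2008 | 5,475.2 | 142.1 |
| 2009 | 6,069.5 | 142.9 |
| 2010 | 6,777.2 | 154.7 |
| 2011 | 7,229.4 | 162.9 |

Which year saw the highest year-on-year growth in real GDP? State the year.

2009: real = 6069.5/1.429 = 4247.38; growth vs 2008 (3853.06) = 10.23%.
2010: real = 6777.2/1.547 = 4380.87; growth vs 2009 (4247.38) = 3.14%.
2011: real = 7229.4/1.629 = 4437.94; growth vs 2010 (4380.87) = 1.30%.

2009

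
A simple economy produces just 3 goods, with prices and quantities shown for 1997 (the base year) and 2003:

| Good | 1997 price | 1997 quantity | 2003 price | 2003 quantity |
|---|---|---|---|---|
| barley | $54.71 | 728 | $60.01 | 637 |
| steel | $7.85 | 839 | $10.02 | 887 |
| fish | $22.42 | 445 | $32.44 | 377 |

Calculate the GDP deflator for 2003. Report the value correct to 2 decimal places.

Nominal GDP 2003 = 60.01·637 + 10.02·887 + 32.44·377 = 59343.99.
Real GDP 2003 (at 1997 prices) = 54.71·637 + 7.85·887 + 22.42·377 = 50265.56.
Deflator = Nominal/Real × 100 = 59343.99/50265.56 × 100 = 118.061.

118.06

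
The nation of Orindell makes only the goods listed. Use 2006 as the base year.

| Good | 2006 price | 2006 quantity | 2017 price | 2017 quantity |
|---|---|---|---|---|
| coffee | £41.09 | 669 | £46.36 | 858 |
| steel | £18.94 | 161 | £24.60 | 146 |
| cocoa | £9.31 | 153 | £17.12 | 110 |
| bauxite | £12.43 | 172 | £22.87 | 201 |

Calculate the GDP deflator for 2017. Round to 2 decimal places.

Nominal GDP 2017 = 46.36·858 + 24.60·146 + 17.12·110 + 22.87·201 = 49848.55.
Real GDP 2017 (at 2006 prices) = 41.09·858 + 18.94·146 + 9.31·110 + 12.43·201 = 41542.99.
Deflator = Nominal/Real × 100 = 49848.55/41542.99 × 100 = 119.993.

119.99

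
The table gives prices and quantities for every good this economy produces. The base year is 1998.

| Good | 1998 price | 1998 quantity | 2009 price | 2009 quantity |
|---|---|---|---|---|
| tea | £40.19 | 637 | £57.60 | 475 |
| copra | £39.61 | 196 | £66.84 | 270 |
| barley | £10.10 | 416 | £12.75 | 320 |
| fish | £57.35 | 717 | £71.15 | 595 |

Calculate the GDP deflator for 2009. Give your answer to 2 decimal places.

Nominal GDP 2009 = 57.60·475 + 66.84·270 + 12.75·320 + 71.15·595 = 91821.05.
Real GDP 2009 (at 1998 prices) = 40.19·475 + 39.61·270 + 10.10·320 + 57.35·595 = 67140.20.
Deflator = Nominal/Real × 100 = 91821.05/67140.20 × 100 = 136.760.

136.76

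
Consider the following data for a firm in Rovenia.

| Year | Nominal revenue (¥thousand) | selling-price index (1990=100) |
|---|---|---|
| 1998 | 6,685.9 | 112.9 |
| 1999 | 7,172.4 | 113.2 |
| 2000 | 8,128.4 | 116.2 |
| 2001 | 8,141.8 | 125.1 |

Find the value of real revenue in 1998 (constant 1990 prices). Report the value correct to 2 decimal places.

¥5,921.97 thousand

Real revenue 1998 = 6685.9 / 1.129 = 5921.97.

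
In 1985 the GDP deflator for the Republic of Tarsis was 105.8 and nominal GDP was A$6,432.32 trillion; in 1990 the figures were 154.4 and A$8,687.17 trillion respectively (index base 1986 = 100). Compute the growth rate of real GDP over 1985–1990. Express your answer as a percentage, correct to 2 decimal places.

Deflate each year: 1985 → 6432.32/1.058 = 6079.70; 1990 → 8687.17/1.544 = 5626.41.
So real GDP changed by 5626.41/6079.70 − 1 = -0.0746, i.e. -7.46%.

-7.46%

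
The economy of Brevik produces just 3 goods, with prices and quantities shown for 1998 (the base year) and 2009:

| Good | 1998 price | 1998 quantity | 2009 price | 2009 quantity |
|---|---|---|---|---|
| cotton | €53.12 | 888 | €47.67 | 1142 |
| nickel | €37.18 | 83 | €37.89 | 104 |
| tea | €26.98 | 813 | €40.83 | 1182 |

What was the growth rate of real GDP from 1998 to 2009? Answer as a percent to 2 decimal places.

33.56%

Real GDP 1998 = Nominal GDP 1998 = 53.12·888 + 37.18·83 + 26.98·813 = 72191.24.
Real GDP 2009 (at 1998 prices) = 53.12·1142 + 37.18·104 + 26.98·1182 = 96420.12.
Real growth = 96420.12/72191.24 − 1 = 0.3356.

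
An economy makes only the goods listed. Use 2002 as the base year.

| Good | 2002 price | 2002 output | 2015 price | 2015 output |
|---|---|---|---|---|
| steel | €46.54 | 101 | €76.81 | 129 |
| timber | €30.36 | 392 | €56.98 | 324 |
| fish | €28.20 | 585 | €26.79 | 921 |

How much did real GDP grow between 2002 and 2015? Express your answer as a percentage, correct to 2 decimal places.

26.33%

Real GDP 2002 = Nominal GDP 2002 = 46.54·101 + 30.36·392 + 28.20·585 = 33098.66.
Real GDP 2015 (at 2002 prices) = 46.54·129 + 30.36·324 + 28.20·921 = 41812.50.
Real growth = 41812.50/33098.66 − 1 = 0.2633.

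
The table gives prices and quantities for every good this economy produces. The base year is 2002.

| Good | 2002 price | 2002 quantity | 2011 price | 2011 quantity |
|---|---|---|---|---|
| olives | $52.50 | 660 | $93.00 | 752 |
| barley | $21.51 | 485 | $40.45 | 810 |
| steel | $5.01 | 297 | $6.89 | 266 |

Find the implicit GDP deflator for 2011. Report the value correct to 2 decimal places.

179.50

Nominal GDP 2011 = 93.00·752 + 40.45·810 + 6.89·266 = 104533.24.
Real GDP 2011 (at 2002 prices) = 52.50·752 + 21.51·810 + 5.01·266 = 58235.76.
Deflator = Nominal/Real × 100 = 104533.24/58235.76 × 100 = 179.500.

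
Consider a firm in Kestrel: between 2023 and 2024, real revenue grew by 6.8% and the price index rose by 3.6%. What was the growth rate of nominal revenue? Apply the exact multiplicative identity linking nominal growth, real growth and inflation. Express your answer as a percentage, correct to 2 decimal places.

10.64%

(1 + g_nom) = (1 + g_real)(1 + π) = 1.0680 × 1.0360 = 1.10645.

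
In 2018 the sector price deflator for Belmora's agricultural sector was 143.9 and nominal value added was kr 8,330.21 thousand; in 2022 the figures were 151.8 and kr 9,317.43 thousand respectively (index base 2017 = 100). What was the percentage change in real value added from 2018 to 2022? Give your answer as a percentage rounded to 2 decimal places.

6.03%

Deflate each year: 2018 → 8330.21/1.439 = 5788.89; 2022 → 9317.43/1.518 = 6137.96.
So real value added changed by 6137.96/5788.89 − 1 = 0.0603, i.e. 6.03%.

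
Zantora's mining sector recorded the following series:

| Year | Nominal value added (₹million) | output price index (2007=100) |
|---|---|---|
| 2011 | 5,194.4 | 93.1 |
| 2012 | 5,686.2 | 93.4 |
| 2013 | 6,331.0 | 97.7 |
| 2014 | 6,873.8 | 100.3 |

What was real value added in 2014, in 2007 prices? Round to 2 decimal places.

Real value added 2014 = 6873.8 / 1.003 = 6853.24.

₹6,853.24 million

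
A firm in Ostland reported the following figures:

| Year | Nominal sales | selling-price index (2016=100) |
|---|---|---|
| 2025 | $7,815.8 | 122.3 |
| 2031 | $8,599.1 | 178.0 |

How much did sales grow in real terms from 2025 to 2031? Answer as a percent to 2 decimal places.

Deflate each year: 2025 → 7815.8/1.223 = 6390.68; 2031 → 8599.1/1.780 = 4830.96.
So real sales changed by 4830.96/6390.68 − 1 = -0.2441, i.e. -24.41%.

-24.41%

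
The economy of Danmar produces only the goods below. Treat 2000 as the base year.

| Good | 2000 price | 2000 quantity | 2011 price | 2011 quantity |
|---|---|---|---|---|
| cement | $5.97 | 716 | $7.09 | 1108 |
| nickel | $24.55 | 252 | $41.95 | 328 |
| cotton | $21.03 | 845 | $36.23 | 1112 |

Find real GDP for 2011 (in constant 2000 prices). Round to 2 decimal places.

Real GDP 2011 = Σ (p_2000 × q_2011) = 5.97·1108 + 24.55·328 + 21.03·1112 = 38052.52.

$38052.52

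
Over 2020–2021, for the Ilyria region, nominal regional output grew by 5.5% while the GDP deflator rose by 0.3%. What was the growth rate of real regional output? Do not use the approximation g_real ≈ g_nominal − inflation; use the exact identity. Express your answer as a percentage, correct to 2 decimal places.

5.18%

(1 + g_nom) = (1 + g_real)(1 + π), so g_real = 1.0550 / 1.0030 − 1 = 0.05184.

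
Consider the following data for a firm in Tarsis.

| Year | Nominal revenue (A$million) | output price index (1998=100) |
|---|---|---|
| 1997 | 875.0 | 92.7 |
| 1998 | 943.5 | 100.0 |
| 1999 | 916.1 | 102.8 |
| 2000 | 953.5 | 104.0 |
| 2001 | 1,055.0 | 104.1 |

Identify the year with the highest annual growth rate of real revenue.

1998: real = 943.5/1.000 = 943.50; growth vs 1997 (943.91) = -0.04%.
1999: real = 916.1/1.028 = 891.15; growth vs 1998 (943.50) = -5.55%.
2000: real = 953.5/1.040 = 916.83; growth vs 1999 (891.15) = 2.88%.
2001: real = 1055.0/1.041 = 1013.45; growth vs 2000 (916.83) = 10.54%.

2001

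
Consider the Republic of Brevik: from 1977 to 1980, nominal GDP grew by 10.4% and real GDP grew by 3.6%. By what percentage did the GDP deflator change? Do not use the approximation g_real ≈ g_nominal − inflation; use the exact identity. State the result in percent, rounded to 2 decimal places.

(1 + g_nom) = (1 + g_real)(1 + π), so π = 1.1040 / 1.0360 − 1 = 0.06564.

6.56%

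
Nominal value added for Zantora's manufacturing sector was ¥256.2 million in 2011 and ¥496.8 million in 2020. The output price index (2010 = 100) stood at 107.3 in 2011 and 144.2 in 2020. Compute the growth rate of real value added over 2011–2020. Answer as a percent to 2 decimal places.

44.29%

Deflate each year: 2011 → 256.2/1.073 = 238.77; 2020 → 496.8/1.442 = 344.52.
So real value added changed by 344.52/238.77 − 1 = 0.4429, i.e. 44.29%.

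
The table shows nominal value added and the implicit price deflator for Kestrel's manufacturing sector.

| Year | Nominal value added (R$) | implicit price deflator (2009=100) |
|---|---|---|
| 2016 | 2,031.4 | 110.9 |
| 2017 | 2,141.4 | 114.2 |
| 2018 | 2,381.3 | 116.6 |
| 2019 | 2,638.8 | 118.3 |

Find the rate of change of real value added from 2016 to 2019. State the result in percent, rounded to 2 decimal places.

21.77%

Real value added 2016 = 2031.4/1.109 = 1831.74.
Real value added 2019 = 2638.8/1.183 = 2230.60.
Change = 2230.60/1831.74 − 1 = 0.2177.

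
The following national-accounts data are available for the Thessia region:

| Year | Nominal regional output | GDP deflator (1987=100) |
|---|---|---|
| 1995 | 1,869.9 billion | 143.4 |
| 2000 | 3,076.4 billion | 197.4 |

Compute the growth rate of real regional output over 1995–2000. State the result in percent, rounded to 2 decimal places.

Deflate each year: 1995 → 1869.9/1.434 = 1303.97; 2000 → 3076.4/1.974 = 1558.46.
So real regional output changed by 1558.46/1303.97 − 1 = 0.1952, i.e. 19.52%.

19.52%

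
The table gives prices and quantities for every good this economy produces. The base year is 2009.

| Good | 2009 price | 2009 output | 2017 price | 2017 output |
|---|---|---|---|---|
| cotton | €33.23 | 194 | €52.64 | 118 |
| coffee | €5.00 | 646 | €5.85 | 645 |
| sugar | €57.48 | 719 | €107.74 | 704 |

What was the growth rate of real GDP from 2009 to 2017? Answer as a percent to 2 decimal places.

-6.65%

Real GDP 2009 = Nominal GDP 2009 = 33.23·194 + 5.00·646 + 57.48·719 = 51004.74.
Real GDP 2017 (at 2009 prices) = 33.23·118 + 5.00·645 + 57.48·704 = 47612.06.
Real growth = 47612.06/51004.74 − 1 = -0.0665.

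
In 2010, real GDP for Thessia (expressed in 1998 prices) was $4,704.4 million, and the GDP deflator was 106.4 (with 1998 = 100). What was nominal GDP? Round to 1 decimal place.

Nominal GDP = Real × (GDP deflator/100) = 4704.4 × 1.064 = 5005.48.

$5,005.5 million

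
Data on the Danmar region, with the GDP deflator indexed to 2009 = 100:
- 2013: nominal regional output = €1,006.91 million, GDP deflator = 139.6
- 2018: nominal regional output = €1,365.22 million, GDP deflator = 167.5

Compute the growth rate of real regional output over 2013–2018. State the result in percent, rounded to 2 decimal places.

13.00%

Real regional output 2013 = 1006.91 / 1.396 = 721.28.
Real regional output 2018 = 1365.22 / 1.675 = 815.06.
Real growth = 815.06 / 721.28 − 1 = 0.1300.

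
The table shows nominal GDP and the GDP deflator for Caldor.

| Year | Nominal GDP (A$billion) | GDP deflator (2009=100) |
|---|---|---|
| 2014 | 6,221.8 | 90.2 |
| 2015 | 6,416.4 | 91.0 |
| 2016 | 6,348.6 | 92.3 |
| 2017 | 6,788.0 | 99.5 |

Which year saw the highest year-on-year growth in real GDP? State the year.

2015: real = 6416.4/0.910 = 7050.99; growth vs 2014 (6897.78) = 2.22%.
2016: real = 6348.6/0.923 = 6878.22; growth vs 2015 (7050.99) = -2.45%.
2017: real = 6788.0/0.995 = 6822.11; growth vs 2016 (6878.22) = -0.82%.

2015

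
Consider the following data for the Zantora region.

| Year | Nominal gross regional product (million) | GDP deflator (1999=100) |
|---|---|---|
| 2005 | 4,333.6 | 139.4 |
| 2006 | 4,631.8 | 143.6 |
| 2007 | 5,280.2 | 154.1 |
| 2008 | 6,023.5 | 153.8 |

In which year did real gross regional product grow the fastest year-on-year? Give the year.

2008

2006: real = 4631.8/1.436 = 3225.49; growth vs 2005 (3108.75) = 3.76%.
2007: real = 5280.2/1.541 = 3426.48; growth vs 2006 (3225.49) = 6.23%.
2008: real = 6023.5/1.538 = 3916.45; growth vs 2007 (3426.48) = 14.30%.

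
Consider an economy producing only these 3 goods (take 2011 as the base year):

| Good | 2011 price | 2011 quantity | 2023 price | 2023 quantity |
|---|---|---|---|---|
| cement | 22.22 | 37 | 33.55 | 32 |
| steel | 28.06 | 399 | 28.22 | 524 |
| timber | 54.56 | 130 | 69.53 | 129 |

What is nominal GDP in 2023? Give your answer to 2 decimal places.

24830.25

Nominal GDP 2023 = Σ (p_2023 × q_2023) = 33.55·32 + 28.22·524 + 69.53·129 = 24830.25.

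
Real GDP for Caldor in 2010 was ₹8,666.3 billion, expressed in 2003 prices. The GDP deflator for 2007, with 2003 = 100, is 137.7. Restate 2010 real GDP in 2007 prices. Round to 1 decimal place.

₹11,933.5 billion

Real GDP in 2007 prices = Real GDP in 2003 prices × (P_2007/P_2003) = 8666.3 × 1.377 = 11933.50.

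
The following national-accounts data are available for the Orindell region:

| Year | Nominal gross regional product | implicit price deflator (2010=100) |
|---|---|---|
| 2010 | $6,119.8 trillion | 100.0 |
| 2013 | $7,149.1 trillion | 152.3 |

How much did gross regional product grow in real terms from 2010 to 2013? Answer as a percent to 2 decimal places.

Real gross regional product 2010 = 6119.8 / 1.000 = 6119.80.
Real gross regional product 2013 = 7149.1 / 1.523 = 4694.09.
Real growth = 4694.09 / 6119.80 − 1 = -0.2330.

-23.30%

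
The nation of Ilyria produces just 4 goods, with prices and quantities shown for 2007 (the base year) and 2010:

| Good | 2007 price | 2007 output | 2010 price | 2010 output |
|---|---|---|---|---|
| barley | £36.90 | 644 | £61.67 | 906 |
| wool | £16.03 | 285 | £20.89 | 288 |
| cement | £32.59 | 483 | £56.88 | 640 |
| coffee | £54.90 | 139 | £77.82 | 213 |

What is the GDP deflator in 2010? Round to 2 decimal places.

162.70

Nominal GDP 2010 = 61.67·906 + 20.89·288 + 56.88·640 + 77.82·213 = 114868.20.
Real GDP 2010 (at 2007 prices) = 36.90·906 + 16.03·288 + 32.59·640 + 54.90·213 = 70599.34.
Deflator = Nominal/Real × 100 = 114868.20/70599.34 × 100 = 162.704.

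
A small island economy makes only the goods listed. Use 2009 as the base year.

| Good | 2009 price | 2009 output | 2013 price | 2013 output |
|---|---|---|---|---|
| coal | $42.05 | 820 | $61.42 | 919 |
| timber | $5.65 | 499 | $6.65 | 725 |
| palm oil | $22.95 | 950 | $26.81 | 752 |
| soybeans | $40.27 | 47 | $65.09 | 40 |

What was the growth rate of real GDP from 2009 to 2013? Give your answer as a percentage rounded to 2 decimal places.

1.01%

Real GDP 2009 = Nominal GDP 2009 = 42.05·820 + 5.65·499 + 22.95·950 + 40.27·47 = 60995.54.
Real GDP 2013 (at 2009 prices) = 42.05·919 + 5.65·725 + 22.95·752 + 40.27·40 = 61609.40.
Real growth = 61609.40/60995.54 − 1 = 0.0101.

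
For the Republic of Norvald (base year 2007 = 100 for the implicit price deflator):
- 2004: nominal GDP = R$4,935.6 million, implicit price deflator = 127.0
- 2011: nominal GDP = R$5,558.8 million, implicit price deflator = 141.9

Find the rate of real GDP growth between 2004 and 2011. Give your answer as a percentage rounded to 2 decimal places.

Deflate each year: 2004 → 4935.6/1.270 = 3886.30; 2011 → 5558.8/1.419 = 3917.41.
So real GDP changed by 3917.41/3886.30 − 1 = 0.0080, i.e. 0.80%.

0.80%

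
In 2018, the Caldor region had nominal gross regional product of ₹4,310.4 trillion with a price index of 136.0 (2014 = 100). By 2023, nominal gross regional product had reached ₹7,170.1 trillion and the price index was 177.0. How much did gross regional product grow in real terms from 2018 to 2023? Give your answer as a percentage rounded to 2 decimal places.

Deflate each year: 2018 → 4310.4/1.360 = 3169.41; 2023 → 7170.1/1.770 = 4050.90.
So real gross regional product changed by 4050.90/3169.41 − 1 = 0.2781, i.e. 27.81%.

27.81%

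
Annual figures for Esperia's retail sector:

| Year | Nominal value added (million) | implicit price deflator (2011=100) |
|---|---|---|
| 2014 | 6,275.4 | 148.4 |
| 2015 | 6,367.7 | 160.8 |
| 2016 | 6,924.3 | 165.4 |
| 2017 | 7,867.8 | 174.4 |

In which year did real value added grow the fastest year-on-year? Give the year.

2015: real = 6367.7/1.608 = 3960.01; growth vs 2014 (4228.71) = -6.35%.
2016: real = 6924.3/1.654 = 4186.40; growth vs 2015 (3960.01) = 5.72%.
2017: real = 7867.8/1.744 = 4511.35; growth vs 2016 (4186.40) = 7.76%.

2017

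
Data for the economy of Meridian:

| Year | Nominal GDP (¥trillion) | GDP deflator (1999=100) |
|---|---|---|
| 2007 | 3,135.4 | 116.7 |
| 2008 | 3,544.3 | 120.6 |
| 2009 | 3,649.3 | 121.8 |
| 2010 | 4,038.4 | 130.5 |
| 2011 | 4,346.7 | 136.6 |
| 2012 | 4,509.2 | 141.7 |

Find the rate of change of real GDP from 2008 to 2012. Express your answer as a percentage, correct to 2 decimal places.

Real GDP 2008 = 3544.3/1.206 = 2938.89.
Real GDP 2012 = 4509.2/1.417 = 3182.22.
Change = 3182.22/2938.89 − 1 = 0.0828.

8.28%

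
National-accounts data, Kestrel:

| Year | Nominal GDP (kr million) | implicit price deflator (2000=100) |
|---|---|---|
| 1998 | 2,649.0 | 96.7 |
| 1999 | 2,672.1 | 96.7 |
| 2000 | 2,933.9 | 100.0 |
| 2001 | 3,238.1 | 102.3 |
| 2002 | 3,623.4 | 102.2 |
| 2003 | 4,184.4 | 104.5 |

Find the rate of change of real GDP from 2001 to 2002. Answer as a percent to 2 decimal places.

Real GDP 2001 = 3238.1/1.023 = 3165.30.
Real GDP 2002 = 3623.4/1.022 = 3545.40.
Change = 3545.40/3165.30 − 1 = 0.1201.

12.01%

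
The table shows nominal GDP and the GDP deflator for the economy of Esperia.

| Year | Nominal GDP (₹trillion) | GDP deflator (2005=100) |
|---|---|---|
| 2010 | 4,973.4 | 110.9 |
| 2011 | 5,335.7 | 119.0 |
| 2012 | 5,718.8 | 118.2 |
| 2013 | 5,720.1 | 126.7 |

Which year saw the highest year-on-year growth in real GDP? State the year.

2011: real = 5335.7/1.190 = 4483.78; growth vs 2010 (4484.58) = -0.02%.
2012: real = 5718.8/1.182 = 4838.24; growth vs 2011 (4483.78) = 7.91%.
2013: real = 5720.1/1.267 = 4514.68; growth vs 2012 (4838.24) = -6.69%.

2012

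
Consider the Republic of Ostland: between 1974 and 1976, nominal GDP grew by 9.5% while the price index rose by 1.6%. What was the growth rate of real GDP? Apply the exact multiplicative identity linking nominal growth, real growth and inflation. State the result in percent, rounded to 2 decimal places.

(1 + g_nom) = (1 + g_real)(1 + π), so g_real = 1.0950 / 1.0160 − 1 = 0.07776.

7.78%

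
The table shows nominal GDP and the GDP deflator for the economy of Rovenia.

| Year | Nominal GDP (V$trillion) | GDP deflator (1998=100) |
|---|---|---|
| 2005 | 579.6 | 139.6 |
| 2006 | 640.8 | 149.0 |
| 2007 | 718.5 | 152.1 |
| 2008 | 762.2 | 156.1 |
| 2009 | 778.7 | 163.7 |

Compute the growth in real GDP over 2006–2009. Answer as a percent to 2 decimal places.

Real GDP 2006 = 640.8/1.490 = 430.07.
Real GDP 2009 = 778.7/1.637 = 475.69.
Change = 475.69/430.07 − 1 = 0.1061.

10.61%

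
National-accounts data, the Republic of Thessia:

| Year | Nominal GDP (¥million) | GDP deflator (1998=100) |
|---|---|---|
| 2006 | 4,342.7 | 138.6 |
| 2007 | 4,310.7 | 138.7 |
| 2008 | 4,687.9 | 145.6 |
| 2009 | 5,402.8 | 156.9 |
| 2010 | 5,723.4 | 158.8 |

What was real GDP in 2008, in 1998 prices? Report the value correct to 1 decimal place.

Real GDP 2008 = 4687.9 / 1.456 = 3219.71.

¥3,219.7 million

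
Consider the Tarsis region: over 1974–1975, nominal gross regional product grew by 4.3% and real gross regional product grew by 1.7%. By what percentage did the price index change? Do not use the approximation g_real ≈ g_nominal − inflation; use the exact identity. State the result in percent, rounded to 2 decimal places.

2.56%

(1 + g_nom) = (1 + g_real)(1 + π), so π = 1.0430 / 1.0170 − 1 = 0.02557.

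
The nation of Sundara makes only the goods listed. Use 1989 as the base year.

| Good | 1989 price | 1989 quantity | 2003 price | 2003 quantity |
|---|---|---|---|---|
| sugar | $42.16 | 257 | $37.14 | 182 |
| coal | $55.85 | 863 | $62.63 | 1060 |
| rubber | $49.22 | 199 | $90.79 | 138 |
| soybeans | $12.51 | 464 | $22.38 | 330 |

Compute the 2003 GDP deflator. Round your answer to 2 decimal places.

Nominal GDP 2003 = 37.14·182 + 62.63·1060 + 90.79·138 + 22.38·330 = 93061.70.
Real GDP 2003 (at 1989 prices) = 42.16·182 + 55.85·1060 + 49.22·138 + 12.51·330 = 77794.78.
Deflator = Nominal/Real × 100 = 93061.70/77794.78 × 100 = 119.625.

119.62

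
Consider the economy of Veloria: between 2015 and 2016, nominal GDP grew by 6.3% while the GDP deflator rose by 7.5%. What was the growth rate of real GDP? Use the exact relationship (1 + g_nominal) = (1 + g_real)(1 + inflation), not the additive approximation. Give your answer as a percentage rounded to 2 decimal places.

-1.12%

(1 + g_nom) = (1 + g_real)(1 + π), so g_real = 1.0630 / 1.0750 − 1 = -0.01116.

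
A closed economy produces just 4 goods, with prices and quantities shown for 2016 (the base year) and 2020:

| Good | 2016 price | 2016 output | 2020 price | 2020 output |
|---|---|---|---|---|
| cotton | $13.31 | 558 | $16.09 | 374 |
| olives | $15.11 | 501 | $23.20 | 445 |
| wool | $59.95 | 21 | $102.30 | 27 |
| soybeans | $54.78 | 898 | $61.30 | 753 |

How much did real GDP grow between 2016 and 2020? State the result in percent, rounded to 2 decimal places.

-16.62%

Real GDP 2016 = Nominal GDP 2016 = 13.31·558 + 15.11·501 + 59.95·21 + 54.78·898 = 65448.48.
Real GDP 2020 (at 2016 prices) = 13.31·374 + 15.11·445 + 59.95·27 + 54.78·753 = 54569.88.
Real growth = 54569.88/65448.48 − 1 = -0.1662.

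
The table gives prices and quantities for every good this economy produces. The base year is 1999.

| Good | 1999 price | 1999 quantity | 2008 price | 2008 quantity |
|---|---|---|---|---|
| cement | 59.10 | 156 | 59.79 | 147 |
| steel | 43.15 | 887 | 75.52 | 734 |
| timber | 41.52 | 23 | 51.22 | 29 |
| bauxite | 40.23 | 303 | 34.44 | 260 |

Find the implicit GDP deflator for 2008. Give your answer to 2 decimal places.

Nominal GDP 2008 = 59.79·147 + 75.52·734 + 51.22·29 + 34.44·260 = 74660.59.
Real GDP 2008 (at 1999 prices) = 59.10·147 + 43.15·734 + 41.52·29 + 40.23·260 = 52023.68.
Deflator = Nominal/Real × 100 = 74660.59/52023.68 × 100 = 143.513.

143.51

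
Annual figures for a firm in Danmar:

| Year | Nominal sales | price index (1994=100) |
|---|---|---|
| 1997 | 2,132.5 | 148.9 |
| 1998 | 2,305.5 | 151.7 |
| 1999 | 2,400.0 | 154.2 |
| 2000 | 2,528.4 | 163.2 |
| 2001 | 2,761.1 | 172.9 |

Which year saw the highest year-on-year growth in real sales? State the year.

1998

1998: real = 2305.5/1.517 = 1519.78; growth vs 1997 (1432.17) = 6.12%.
1999: real = 2400.0/1.542 = 1556.42; growth vs 1998 (1519.78) = 2.41%.
2000: real = 2528.4/1.632 = 1549.26; growth vs 1999 (1556.42) = -0.46%.
2001: real = 2761.1/1.729 = 1596.93; growth vs 2000 (1549.26) = 3.08%.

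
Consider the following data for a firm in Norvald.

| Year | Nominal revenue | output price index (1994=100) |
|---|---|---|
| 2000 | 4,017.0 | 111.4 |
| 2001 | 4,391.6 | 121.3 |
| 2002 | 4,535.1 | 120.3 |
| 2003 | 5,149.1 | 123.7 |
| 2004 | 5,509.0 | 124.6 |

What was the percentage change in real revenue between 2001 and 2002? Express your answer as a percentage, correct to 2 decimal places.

Real revenue 2001 = 4391.6/1.213 = 3620.45.
Real revenue 2002 = 4535.1/1.203 = 3769.83.
Change = 3769.83/3620.45 − 1 = 0.0413.

4.13%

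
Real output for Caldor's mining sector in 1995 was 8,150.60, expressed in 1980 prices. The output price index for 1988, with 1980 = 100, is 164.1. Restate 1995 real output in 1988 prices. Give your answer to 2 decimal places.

Real output in 1988 prices = Real output in 1980 prices × (P_1988/P_1980) = 8150.60 × 1.641 = 13375.13.

13,375.13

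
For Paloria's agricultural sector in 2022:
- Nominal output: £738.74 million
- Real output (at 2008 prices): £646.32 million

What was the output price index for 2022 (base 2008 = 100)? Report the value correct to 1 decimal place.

114.3

output price index = (Nominal / Real) × 100 = 738.74 / 646.32 × 100 = 114.30.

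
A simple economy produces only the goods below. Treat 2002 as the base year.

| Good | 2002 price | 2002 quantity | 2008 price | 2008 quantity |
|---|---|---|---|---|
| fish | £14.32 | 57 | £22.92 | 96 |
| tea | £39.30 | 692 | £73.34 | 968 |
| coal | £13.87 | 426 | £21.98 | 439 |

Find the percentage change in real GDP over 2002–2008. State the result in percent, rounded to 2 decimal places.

34.16%

Real GDP 2002 = Nominal GDP 2002 = 14.32·57 + 39.30·692 + 13.87·426 = 33920.46.
Real GDP 2008 (at 2002 prices) = 14.32·96 + 39.30·968 + 13.87·439 = 45506.05.
Real growth = 45506.05/33920.46 − 1 = 0.3416.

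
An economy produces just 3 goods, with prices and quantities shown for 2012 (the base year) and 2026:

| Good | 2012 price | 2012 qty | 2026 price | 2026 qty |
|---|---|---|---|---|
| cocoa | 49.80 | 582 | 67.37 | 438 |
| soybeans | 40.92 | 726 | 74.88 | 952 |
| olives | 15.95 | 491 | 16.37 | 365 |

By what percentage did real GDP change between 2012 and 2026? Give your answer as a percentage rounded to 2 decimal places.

Real GDP 2012 = Nominal GDP 2012 = 49.80·582 + 40.92·726 + 15.95·491 = 66522.97.
Real GDP 2026 (at 2012 prices) = 49.80·438 + 40.92·952 + 15.95·365 = 66589.99.
Real growth = 66589.99/66522.97 − 1 = 0.0010.

0.10%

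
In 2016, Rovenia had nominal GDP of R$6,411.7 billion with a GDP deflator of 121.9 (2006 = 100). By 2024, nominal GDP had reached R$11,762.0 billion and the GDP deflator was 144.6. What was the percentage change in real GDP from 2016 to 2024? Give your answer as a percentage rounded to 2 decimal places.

Real GDP 2016 = 6411.7 / 1.219 = 5259.80.
Real GDP 2024 = 11762.0 / 1.446 = 8134.16.
Real growth = 8134.16 / 5259.80 − 1 = 0.5465.

54.65%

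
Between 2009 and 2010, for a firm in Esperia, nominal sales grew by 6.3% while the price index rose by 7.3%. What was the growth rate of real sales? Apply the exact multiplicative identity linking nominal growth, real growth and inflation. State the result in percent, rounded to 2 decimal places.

(1 + g_nom) = (1 + g_real)(1 + π), so g_real = 1.0630 / 1.0730 − 1 = -0.00932.

-0.93%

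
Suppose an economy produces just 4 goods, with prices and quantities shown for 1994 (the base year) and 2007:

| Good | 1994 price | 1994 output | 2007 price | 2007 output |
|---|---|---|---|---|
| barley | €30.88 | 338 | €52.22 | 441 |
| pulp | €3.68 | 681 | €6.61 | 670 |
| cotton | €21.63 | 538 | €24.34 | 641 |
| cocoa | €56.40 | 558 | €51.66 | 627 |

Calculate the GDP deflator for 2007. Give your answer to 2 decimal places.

Nominal GDP 2007 = 52.22·441 + 6.61·670 + 24.34·641 + 51.66·627 = 75450.48.
Real GDP 2007 (at 1994 prices) = 30.88·441 + 3.68·670 + 21.63·641 + 56.40·627 = 65311.31.
Deflator = Nominal/Real × 100 = 75450.48/65311.31 × 100 = 115.524.

115.52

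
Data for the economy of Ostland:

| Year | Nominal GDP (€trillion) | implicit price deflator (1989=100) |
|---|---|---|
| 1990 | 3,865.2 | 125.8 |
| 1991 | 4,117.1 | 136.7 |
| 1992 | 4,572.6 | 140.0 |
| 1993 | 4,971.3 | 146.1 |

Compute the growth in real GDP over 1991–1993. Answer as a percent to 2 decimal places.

12.98%

Real GDP 1991 = 4117.1/1.367 = 3011.78.
Real GDP 1993 = 4971.3/1.461 = 3402.67.
Change = 3402.67/3011.78 − 1 = 0.1298.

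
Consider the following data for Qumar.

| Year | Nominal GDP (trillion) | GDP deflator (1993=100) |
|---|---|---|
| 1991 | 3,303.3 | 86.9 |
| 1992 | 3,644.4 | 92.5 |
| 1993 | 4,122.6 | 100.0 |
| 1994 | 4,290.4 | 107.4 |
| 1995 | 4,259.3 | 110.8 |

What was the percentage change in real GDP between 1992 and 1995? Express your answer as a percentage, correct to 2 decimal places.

Real GDP 1992 = 3644.4/0.925 = 3939.89.
Real GDP 1995 = 4259.3/1.108 = 3844.13.
Change = 3844.13/3939.89 − 1 = -0.0243.

-2.43%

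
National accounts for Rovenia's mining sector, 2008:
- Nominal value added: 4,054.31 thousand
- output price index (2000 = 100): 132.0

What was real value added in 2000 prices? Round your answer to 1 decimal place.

3,071.4 thousand

Real value added = Nominal / (output price index/100) = 4054.31 / 1.320 = 3071.45.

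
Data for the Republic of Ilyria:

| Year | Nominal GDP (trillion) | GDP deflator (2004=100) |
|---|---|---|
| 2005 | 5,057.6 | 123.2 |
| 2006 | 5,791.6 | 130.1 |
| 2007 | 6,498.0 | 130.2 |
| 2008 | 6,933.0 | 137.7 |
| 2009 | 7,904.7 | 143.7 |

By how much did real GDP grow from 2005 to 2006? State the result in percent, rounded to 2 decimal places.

Real GDP 2005 = 5057.6/1.232 = 4105.19.
Real GDP 2006 = 5791.6/1.301 = 4451.65.
Change = 4451.65/4105.19 − 1 = 0.0844.

8.44%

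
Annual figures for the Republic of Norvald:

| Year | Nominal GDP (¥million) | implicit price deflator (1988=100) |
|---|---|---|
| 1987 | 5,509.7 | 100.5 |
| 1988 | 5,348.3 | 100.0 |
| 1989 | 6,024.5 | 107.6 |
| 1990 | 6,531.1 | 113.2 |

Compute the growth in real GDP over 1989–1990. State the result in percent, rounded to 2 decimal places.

3.05%

Real GDP 1989 = 6024.5/1.076 = 5598.98.
Real GDP 1990 = 6531.1/1.132 = 5769.52.
Change = 5769.52/5598.98 − 1 = 0.0305.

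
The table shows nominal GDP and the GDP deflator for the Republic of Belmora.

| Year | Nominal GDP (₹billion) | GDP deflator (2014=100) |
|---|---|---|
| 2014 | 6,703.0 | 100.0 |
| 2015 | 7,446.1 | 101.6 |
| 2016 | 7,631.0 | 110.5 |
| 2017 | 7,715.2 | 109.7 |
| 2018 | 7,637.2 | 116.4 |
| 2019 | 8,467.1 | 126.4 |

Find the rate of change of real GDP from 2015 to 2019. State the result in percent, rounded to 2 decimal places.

-8.60%

Real GDP 2015 = 7446.1/1.016 = 7328.84.
Real GDP 2019 = 8467.1/1.264 = 6698.66.
Change = 6698.66/7328.84 − 1 = -0.0860.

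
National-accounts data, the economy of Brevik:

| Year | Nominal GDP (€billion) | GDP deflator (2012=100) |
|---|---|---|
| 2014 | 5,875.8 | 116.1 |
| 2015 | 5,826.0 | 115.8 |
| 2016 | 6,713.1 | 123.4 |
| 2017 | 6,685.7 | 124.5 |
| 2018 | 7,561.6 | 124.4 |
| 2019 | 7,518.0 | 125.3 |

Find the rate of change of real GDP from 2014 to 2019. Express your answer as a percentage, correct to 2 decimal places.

Real GDP 2014 = 5875.8/1.161 = 5060.98.
Real GDP 2019 = 7518.0/1.253 = 6000.00.
Change = 6000.00/5060.98 − 1 = 0.1855.

18.55%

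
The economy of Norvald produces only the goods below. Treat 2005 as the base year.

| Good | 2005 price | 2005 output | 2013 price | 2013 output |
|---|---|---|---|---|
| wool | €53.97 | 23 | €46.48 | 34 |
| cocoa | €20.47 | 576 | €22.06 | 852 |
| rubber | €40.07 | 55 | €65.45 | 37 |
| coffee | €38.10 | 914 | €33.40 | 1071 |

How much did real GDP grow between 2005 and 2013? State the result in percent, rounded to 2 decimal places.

22.98%

Real GDP 2005 = Nominal GDP 2005 = 53.97·23 + 20.47·576 + 40.07·55 + 38.10·914 = 50059.28.
Real GDP 2013 (at 2005 prices) = 53.97·34 + 20.47·852 + 40.07·37 + 38.10·1071 = 61563.11.
Real growth = 61563.11/50059.28 − 1 = 0.2298.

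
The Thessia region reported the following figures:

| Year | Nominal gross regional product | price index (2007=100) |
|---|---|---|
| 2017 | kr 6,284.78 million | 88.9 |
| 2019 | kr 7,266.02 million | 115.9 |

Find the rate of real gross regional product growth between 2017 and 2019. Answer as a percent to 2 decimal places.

Real gross regional product 2017 = 6284.78 / 0.889 = 7069.49.
Real gross regional product 2019 = 7266.02 / 1.159 = 6269.21.
Real growth = 6269.21 / 7069.49 − 1 = -0.1132.

-11.32%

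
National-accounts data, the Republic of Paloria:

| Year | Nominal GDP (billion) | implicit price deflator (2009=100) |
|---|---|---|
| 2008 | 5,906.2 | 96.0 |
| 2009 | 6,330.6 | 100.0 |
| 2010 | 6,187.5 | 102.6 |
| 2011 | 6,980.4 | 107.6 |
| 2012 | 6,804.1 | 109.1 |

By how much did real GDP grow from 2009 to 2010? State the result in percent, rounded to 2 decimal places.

Real GDP 2009 = 6330.6/1.000 = 6330.60.
Real GDP 2010 = 6187.5/1.026 = 6030.70.
Change = 6030.70/6330.60 − 1 = -0.0474.

-4.74%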